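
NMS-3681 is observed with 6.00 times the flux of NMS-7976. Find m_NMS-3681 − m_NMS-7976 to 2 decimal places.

m_NMS-3681 − m_NMS-7976 = −2.5 log₁₀(F_NMS-3681/F_NMS-7976) = −2.5 log₁₀(6.00) = −2.5 × (0.778) = -1.945.

-1.95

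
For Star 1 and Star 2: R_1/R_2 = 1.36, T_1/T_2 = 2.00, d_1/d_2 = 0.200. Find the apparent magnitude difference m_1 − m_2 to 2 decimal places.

L_1/L_2 = (1.36)²(2.00)⁴ = 29.59.
F_1/F_2 = (L_1/L_2)/(d_1/d_2)² = 29.59/0.04000 = 739.8.
m_1 − m_2 = −2.5 log₁₀(739.8) = -7.17.

-7.17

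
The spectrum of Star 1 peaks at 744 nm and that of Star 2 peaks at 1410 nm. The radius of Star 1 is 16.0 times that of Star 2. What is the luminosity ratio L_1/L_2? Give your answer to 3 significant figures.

3.30×10^3

Wien's law gives T ∝ 1/λ_max, so T_1/T_2 = λ_2/λ_1 = 1410/744 = 1.895.
Then L ∝ R²T⁴ gives L_1/L_2 = (16.0)² × (1.895)⁴ = 256.0 × 12.90 = 3302.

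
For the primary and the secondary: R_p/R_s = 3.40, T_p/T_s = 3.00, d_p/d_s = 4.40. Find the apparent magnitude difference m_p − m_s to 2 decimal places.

-4.21

L_p/L_s = (3.40)²(3.00)⁴ = 936.4.
F_p/F_s = (L_p/L_s)/(d_p/d_s)² = 936.4/19.36 = 48.37.
m_p − m_s = −2.5 log₁₀(48.37) = -4.21.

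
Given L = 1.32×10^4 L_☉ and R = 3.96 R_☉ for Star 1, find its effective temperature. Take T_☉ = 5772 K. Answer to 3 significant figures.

3.11×10^4 K

T/T_☉ = (L/L_☉)^(1/4) / (R/R_☉)^(1/2)
T = 5772 × (1.32×10^4)^(1/4) / √(3.96) = 5772 × 10.72 / 1.990 = 3.109×10^4 K.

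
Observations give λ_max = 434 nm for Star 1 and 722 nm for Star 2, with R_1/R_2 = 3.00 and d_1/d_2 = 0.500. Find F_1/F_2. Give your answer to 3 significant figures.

276

Wien's law: T_1/T_2 = λ_2/λ_1 = 722/434 = 1.664.
L_1/L_2 = (R_1/R_2)²(T_1/T_2)⁴ = (3.00)²(1.664)⁴ = 68.93.
F_1/F_2 = (L_1/L_2)/(d_1/d_2)² = 68.93/(0.500)² = 275.7.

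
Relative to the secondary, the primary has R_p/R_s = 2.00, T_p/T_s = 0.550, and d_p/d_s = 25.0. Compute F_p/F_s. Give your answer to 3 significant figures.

5.86×10^-4

L_p/L_s = (R_p/R_s)²(T_p/T_s)⁴ = (2.00)² × (0.550)⁴ = 0.3660.
F_p/F_s = (L_p/L_s)/(d_p/d_s)² = 0.3660 / (25.0)² = 5.856×10^-4.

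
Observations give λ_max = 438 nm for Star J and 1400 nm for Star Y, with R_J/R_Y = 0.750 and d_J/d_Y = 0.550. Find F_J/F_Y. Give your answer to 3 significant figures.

Wien's law: T_J/T_Y = λ_Y/λ_J = 1400/438 = 3.196.
L_J/L_Y = (R_J/R_Y)²(T_J/T_Y)⁴ = (0.750)²(3.196)⁴ = 58.71.
F_J/F_Y = (L_J/L_Y)/(d_J/d_Y)² = 58.71/(0.550)² = 194.1.

194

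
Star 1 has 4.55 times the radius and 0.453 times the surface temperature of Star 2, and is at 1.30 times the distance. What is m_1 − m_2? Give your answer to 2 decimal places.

0.72

L_1/L_2 = (4.55)²(0.453)⁴ = 0.8718.
F_1/F_2 = (L_1/L_2)/(d_1/d_2)² = 0.8718/1.690 = 0.5159.
m_1 − m_2 = −2.5 log₁₀(0.5159) = 0.72.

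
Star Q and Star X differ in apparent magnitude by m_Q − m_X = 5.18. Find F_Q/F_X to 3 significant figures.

0.00847

F_Q/F_X = 10^(−(m_Q − m_X)/2.5) = 10^(-5.18/2.5) = 10^-2.072 = 0.008472.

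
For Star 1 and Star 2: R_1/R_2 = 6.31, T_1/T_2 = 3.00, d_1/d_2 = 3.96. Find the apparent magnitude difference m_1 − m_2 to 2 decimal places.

-5.78

L_1/L_2 = (6.31)²(3.00)⁴ = 3225.
F_1/F_2 = (L_1/L_2)/(d_1/d_2)² = 3225/15.68 = 205.7.
m_1 − m_2 = −2.5 log₁₀(205.7) = -5.78.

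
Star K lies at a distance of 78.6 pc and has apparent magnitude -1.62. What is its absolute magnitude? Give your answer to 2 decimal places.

M = m − 5 log₁₀(d/10 pc) = -1.62 − 5 log₁₀(78.6/10)
  = -1.62 − 5 × 0.895 = -1.62 − 4.48 = -6.10.

-6.10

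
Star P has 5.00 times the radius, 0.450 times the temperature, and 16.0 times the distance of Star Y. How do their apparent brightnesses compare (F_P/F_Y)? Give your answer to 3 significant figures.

L_P/L_Y = (R_P/R_Y)²(T_P/T_Y)⁴ = (5.00)² × (0.450)⁴ = 1.025.
F_P/F_Y = (L_P/L_Y)/(d_P/d_Y)² = 1.025 / (16.0)² = 0.004005.

0.00400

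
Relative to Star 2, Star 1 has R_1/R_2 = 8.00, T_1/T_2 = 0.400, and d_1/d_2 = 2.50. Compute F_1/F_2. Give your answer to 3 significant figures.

L_1/L_2 = (R_1/R_2)²(T_1/T_2)⁴ = (8.00)² × (0.400)⁴ = 1.638.
F_1/F_2 = (L_1/L_2)/(d_1/d_2)² = 1.638 / (2.50)² = 0.2621.

0.262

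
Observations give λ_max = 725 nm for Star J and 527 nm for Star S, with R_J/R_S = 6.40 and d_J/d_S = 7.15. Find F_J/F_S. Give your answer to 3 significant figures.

Wien's law: T_J/T_S = λ_S/λ_J = 527/725 = 0.7269.
L_J/L_S = (R_J/R_S)²(T_J/T_S)⁴ = (6.40)²(0.7269)⁴ = 11.44.
F_J/F_S = (L_J/L_S)/(d_J/d_S)² = 11.44/(7.15)² = 0.2237.

0.224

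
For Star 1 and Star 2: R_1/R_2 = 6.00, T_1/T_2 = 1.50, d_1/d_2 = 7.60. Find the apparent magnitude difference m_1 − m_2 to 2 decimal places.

-1.25

L_1/L_2 = (6.00)²(1.50)⁴ = 182.2.
F_1/F_2 = (L_1/L_2)/(d_1/d_2)² = 182.2/57.76 = 3.155.
m_1 − m_2 = −2.5 log₁₀(3.155) = -1.25.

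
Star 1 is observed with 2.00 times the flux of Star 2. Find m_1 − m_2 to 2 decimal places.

-0.75

m_1 − m_2 = −2.5 log₁₀(F_1/F_2) = −2.5 log₁₀(2.00) = −2.5 × (0.301) = -0.753.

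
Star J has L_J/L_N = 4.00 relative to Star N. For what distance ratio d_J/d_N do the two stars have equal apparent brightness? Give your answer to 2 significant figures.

2.0

Equal flux requires L_J/d_J² = L_N/d_N², so d_J/d_N = √(L_J/L_N)
= √(4.00) = 2.000.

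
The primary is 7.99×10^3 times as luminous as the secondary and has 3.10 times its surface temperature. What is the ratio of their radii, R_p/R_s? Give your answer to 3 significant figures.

L ∝ R²T⁴ gives R ∝ √L / T², so
R_p/R_s = √(7.99×10^3) / (3.10)² = 89.39 / 9.610 = 9.301.

9.30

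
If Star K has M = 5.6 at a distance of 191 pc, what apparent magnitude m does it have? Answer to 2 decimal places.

12.01

m = M + 5 log₁₀(d/10 pc) = 5.6 + 5 log₁₀(191/10)
  = 5.6 + 5 × 1.281 = 5.6 + 6.41 = 12.01.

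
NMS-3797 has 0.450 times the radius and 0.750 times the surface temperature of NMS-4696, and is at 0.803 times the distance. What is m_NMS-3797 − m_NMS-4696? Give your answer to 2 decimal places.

2.51

L_NMS-3797/L_NMS-4696 = (0.450)²(0.750)⁴ = 0.06407.
F_NMS-3797/F_NMS-4696 = (L_NMS-3797/L_NMS-4696)/(d_NMS-3797/d_NMS-4696)² = 0.06407/0.6448 = 0.09937.
m_NMS-3797 − m_NMS-4696 = −2.5 log₁₀(0.09937) = 2.51.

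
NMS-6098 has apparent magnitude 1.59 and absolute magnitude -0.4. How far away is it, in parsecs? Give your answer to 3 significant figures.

m − M = 5 log₁₀(d/10 pc)
1.59 − (-0.4) = 1.99 = 5 log₁₀(d/10)
d = 10 × 10^(1.99/5) = 10 × 10^0.398 = 25.00 pc.

25.0 pc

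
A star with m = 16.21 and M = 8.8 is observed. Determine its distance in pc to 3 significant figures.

m − M = 5 log₁₀(d/10 pc)
16.21 − (8.8) = 7.41 = 5 log₁₀(d/10)
d = 10 × 10^(7.41/5) = 10 × 10^1.482 = 303.4 pc.

303 pc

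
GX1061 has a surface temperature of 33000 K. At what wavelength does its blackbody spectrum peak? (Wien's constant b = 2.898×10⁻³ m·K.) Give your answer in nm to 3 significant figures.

λ_max = b/T = 2.898×10⁻³ / 33000 = 8.78×10^-8 m = 87.82 nm.

87.8 nm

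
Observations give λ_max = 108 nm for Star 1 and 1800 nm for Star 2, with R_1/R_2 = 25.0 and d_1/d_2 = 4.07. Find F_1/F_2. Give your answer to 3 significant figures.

Wien's law: T_1/T_2 = λ_2/λ_1 = 1800/108 = 16.67.
L_1/L_2 = (R_1/R_2)²(T_1/T_2)⁴ = (25.0)²(16.67)⁴ = 4.823×10^7.
F_1/F_2 = (L_1/L_2)/(d_1/d_2)² = 4.823×10^7/(4.07)² = 2.911×10^6.

2.91×10^6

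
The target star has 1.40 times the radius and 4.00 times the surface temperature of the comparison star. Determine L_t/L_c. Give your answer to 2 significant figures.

5.0×10^2

From the Stefan–Boltzmann law, L ∝ R²T⁴, so
L_t/L_c = (R_t/R_c)² (T_t/T_c)⁴ = (1.40)² × (4.00)⁴ = 1.960 × 256.0 = 501.8.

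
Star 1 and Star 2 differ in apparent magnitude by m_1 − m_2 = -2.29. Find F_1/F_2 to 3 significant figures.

8.24

F_1/F_2 = 10^(−(m_1 − m_2)/2.5) = 10^(2.29/2.5) = 10^0.916 = 8.241.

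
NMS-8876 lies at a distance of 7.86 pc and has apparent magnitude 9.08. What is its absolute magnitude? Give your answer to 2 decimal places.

9.60

M = m − 5 log₁₀(d/10 pc) = 9.08 − 5 log₁₀(7.86/10)
  = 9.08 − 5 × -0.105 = 9.08 − -0.52 = 9.60.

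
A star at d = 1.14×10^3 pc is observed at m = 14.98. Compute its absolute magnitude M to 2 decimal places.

M = m − 5 log₁₀(d/10 pc) = 14.98 − 5 log₁₀(1.14×10^3/10)
  = 14.98 − 5 × 2.057 = 14.98 − 10.28 = 4.70.

4.70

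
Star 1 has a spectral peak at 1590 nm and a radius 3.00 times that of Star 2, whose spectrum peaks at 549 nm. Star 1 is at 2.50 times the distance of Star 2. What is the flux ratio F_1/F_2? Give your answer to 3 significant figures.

0.0205

Wien's law: T_1/T_2 = λ_2/λ_1 = 549/1590 = 0.3453.
L_1/L_2 = (R_1/R_2)²(T_1/T_2)⁴ = (3.00)²(0.3453)⁴ = 0.1279.
F_1/F_2 = (L_1/L_2)/(d_1/d_2)² = 0.1279/(2.50)² = 0.02047.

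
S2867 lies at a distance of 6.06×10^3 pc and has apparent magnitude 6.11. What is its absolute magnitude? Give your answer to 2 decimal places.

-7.80

M = m − 5 log₁₀(d/10 pc) = 6.11 − 5 log₁₀(6.06×10^3/10)
  = 6.11 − 5 × 2.782 = 6.11 − 13.91 = -7.80.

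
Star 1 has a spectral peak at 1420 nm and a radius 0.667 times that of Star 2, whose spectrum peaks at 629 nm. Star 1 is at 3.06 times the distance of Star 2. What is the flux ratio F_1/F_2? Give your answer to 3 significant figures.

0.00183

Wien's law: T_1/T_2 = λ_2/λ_1 = 629/1420 = 0.4430.
L_1/L_2 = (R_1/R_2)²(T_1/T_2)⁴ = (0.667)²(0.4430)⁴ = 0.01713.
F_1/F_2 = (L_1/L_2)/(d_1/d_2)² = 0.01713/(3.06)² = 0.001829.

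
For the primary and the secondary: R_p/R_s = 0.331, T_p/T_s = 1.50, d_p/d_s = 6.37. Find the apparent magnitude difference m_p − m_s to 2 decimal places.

L_p/L_s = (0.331)²(1.50)⁴ = 0.5547.
F_p/F_s = (L_p/L_s)/(d_p/d_s)² = 0.5547/40.58 = 0.01367.
m_p − m_s = −2.5 log₁₀(0.01367) = 4.66.

4.66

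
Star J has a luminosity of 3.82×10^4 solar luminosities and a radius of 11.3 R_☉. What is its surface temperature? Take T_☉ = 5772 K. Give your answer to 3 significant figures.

2.40×10^4 K

T/T_☉ = (L/L_☉)^(1/4) / (R/R_☉)^(1/2)
T = 5772 × (3.82×10^4)^(1/4) / √(11.3) = 5772 × 13.98 / 3.362 = 2.401×10^4 K.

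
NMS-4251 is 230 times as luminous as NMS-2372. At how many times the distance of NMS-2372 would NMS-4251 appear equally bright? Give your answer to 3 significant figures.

Equal flux requires L_NMS-4251/d_NMS-4251² = L_NMS-2372/d_NMS-2372², so d_NMS-4251/d_NMS-2372 = √(L_NMS-4251/L_NMS-2372)
= √(230) = 15.17.

15.2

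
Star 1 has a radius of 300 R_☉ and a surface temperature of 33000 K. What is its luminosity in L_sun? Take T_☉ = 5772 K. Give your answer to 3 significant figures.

9.62×10^7 L_sun

L/L_☉ = (R/R_☉)² (T/T_☉)⁴ = (300)² × (33000/5772)⁴
       = 9.000×10^4 × (5.717)⁴ = 9.000×10^4 × 1068 = 9.616×10^7.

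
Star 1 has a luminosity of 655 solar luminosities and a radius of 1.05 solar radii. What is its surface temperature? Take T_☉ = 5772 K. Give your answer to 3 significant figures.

2.85×10^4 K

T/T_☉ = (L/L_☉)^(1/4) / (R/R_☉)^(1/2)
T = 5772 × (655)^(1/4) / √(1.05) = 5772 × 5.059 / 1.025 = 2.850×10^4 K.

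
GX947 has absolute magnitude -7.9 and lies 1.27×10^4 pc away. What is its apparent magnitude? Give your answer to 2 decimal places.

m = M + 5 log₁₀(d/10 pc) = -7.9 + 5 log₁₀(1.27×10^4/10)
  = -7.9 + 5 × 3.104 = -7.9 + 15.52 = 7.62.

7.62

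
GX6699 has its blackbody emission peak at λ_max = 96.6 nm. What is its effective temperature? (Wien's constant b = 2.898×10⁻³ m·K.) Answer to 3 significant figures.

3.00×10^4 K

T = b/λ_max = 2.898×10⁻³ / (96.6×10⁻⁹) = 3.000×10^4 K.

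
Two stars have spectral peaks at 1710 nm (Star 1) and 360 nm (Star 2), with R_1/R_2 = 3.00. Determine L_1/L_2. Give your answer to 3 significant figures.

0.0177

Wien's law gives T ∝ 1/λ_max, so T_1/T_2 = λ_2/λ_1 = 360/1710 = 0.2105.
Then L ∝ R²T⁴ gives L_1/L_2 = (3.00)² × (0.2105)⁴ = 9.000 × 0.001964 = 0.01768.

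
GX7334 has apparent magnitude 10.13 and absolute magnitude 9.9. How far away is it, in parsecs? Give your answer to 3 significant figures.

m − M = 5 log₁₀(d/10 pc)
10.13 − (9.9) = 0.23 = 5 log₁₀(d/10)
d = 10 × 10^(0.23/5) = 10 × 10^0.046 = 11.12 pc.

11.1 pc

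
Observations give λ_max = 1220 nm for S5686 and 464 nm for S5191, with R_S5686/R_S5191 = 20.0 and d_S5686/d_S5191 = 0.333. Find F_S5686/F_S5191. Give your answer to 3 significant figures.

Wien's law: T_S5686/T_S5191 = λ_S5191/λ_S5686 = 464/1220 = 0.3803.
L_S5686/L_S5191 = (R_S5686/R_S5191)²(T_S5686/T_S5191)⁴ = (20.0)²(0.3803)⁴ = 8.369.
F_S5686/F_S5191 = (L_S5686/L_S5191)/(d_S5686/d_S5191)² = 8.369/(0.333)² = 75.48.

75.5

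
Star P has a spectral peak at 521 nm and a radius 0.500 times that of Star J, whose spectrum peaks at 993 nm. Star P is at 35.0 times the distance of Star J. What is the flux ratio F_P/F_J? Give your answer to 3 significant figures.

Wien's law: T_P/T_J = λ_J/λ_P = 993/521 = 1.906.
L_P/L_J = (R_P/R_J)²(T_P/T_J)⁴ = (0.500)²(1.906)⁴ = 3.299.
F_P/F_J = (L_P/L_J)/(d_P/d_J)² = 3.299/(35.0)² = 0.002693.

0.00269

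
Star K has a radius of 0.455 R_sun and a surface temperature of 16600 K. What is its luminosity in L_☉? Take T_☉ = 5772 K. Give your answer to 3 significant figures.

14.2 L_☉

L/L_☉ = (R/R_☉)² (T/T_☉)⁴ = (0.455)² × (16600/5772)⁴
       = 0.2070 × (2.876)⁴ = 0.2070 × 68.41 = 14.16.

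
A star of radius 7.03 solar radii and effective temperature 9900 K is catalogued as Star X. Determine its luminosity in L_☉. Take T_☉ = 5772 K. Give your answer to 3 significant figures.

428 L_☉

L/L_☉ = (R/R_☉)² (T/T_☉)⁴ = (7.03)² × (9900/5772)⁴
       = 49.42 × (1.715)⁴ = 49.42 × 8.654 = 427.7.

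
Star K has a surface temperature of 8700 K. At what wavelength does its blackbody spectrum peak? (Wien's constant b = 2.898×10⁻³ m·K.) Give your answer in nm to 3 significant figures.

λ_max = b/T = 2.898×10⁻³ / 8700 = 3.33×10^-7 m = 333.1 nm.

333 nm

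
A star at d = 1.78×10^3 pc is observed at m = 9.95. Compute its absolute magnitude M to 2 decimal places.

-1.30

M = m − 5 log₁₀(d/10 pc) = 9.95 − 5 log₁₀(1.78×10^3/10)
  = 9.95 − 5 × 2.250 = 9.95 − 11.25 = -1.30.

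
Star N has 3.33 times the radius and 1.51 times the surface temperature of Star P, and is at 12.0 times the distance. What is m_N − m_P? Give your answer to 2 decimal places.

L_N/L_P = (3.33)²(1.51)⁴ = 57.65.
F_N/F_P = (L_N/L_P)/(d_N/d_P)² = 57.65/144.0 = 0.4003.
m_N − m_P = −2.5 log₁₀(0.4003) = 0.99.

0.99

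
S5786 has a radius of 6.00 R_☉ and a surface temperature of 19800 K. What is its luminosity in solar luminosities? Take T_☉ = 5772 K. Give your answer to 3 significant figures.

L/L_☉ = (R/R_☉)² (T/T_☉)⁴ = (6.00)² × (19800/5772)⁴
       = 36.00 × (3.430)⁴ = 36.00 × 138.5 = 4985.

4.98×10^3 solar luminosities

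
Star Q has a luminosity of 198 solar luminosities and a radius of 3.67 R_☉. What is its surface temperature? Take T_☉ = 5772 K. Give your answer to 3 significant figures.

1.13×10^4 K

T/T_☉ = (L/L_☉)^(1/4) / (R/R_☉)^(1/2)
T = 5772 × (198)^(1/4) / √(3.67) = 5772 × 3.751 / 1.916 = 1.130×10^4 K.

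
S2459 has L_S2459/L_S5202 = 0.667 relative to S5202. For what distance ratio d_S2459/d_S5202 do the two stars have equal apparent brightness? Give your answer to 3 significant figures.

0.817

Equal flux requires L_S2459/d_S2459² = L_S5202/d_S5202², so d_S2459/d_S5202 = √(L_S2459/L_S5202)
= √(0.667) = 0.8167.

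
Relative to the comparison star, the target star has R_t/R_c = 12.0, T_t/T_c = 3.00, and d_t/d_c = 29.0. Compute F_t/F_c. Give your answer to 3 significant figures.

L_t/L_c = (R_t/R_c)²(T_t/T_c)⁴ = (12.0)² × (3.00)⁴ = 1.166×10^4.
F_t/F_c = (L_t/L_c)/(d_t/d_c)² = 1.166×10^4 / (29.0)² = 13.87.

13.9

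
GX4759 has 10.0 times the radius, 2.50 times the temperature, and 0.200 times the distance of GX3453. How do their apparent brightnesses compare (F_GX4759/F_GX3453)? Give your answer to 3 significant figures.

9.77×10^4

L_GX4759/L_GX3453 = (R_GX4759/R_GX3453)²(T_GX4759/T_GX3453)⁴ = (10.0)² × (2.50)⁴ = 3906.
F_GX4759/F_GX3453 = (L_GX4759/L_GX3453)/(d_GX4759/d_GX3453)² = 3906 / (0.200)² = 9.766×10^4.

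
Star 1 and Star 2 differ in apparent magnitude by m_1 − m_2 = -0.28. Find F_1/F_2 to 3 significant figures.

1.29

F_1/F_2 = 10^(−(m_1 − m_2)/2.5) = 10^(0.28/2.5) = 10^0.112 = 1.294.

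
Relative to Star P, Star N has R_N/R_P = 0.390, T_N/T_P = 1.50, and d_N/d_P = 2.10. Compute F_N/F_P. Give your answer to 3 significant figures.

0.175

L_N/L_P = (R_N/R_P)²(T_N/T_P)⁴ = (0.390)² × (1.50)⁴ = 0.7700.
F_N/F_P = (L_N/L_P)/(d_N/d_P)² = 0.7700 / (2.10)² = 0.1746.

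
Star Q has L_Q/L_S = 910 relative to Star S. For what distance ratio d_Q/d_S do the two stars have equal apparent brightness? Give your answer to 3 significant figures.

30.2

Equal flux requires L_Q/d_Q² = L_S/d_S², so d_Q/d_S = √(L_Q/L_S)
= √(910) = 30.17.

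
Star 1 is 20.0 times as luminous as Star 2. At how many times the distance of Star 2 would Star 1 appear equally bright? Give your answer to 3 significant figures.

4.47

Equal flux requires L_1/d_1² = L_2/d_2², so d_1/d_2 = √(L_1/L_2)
= √(20.0) = 4.472.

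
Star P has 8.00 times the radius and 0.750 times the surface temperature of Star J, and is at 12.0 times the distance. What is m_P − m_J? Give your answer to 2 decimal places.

2.13

L_P/L_J = (8.00)²(0.750)⁴ = 20.25.
F_P/F_J = (L_P/L_J)/(d_P/d_J)² = 20.25/144.0 = 0.1406.
m_P − m_J = −2.5 log₁₀(0.1406) = 2.13.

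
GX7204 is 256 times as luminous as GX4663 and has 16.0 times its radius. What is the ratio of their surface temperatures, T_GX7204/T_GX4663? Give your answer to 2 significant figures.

L ∝ R²T⁴ gives T ∝ (L/R²)^(1/4), so
T_GX7204/T_GX4663 = (256 / 16.0²)^(1/4) = (1.000)^(1/4) = 1.000.

1.0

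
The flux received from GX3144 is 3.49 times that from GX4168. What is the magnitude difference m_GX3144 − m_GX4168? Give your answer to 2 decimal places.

m_GX3144 − m_GX4168 = −2.5 log₁₀(F_GX3144/F_GX4168) = −2.5 log₁₀(3.49) = −2.5 × (0.543) = -1.357.

-1.36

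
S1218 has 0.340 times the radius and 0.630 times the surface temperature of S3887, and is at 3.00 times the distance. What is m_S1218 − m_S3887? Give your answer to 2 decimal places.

6.73

L_S1218/L_S3887 = (0.340)²(0.630)⁴ = 0.01821.
F_S1218/F_S3887 = (L_S1218/L_S3887)/(d_S1218/d_S3887)² = 0.01821/9.000 = 0.002023.
m_S1218 − m_S3887 = −2.5 log₁₀(0.002023) = 6.73.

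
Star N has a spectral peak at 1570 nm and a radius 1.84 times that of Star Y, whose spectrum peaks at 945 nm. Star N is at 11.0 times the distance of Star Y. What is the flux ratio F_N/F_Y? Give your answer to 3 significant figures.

Wien's law: T_N/T_Y = λ_Y/λ_N = 945/1570 = 0.6019.
L_N/L_Y = (R_N/R_Y)²(T_N/T_Y)⁴ = (1.84)²(0.6019)⁴ = 0.4444.
F_N/F_Y = (L_N/L_Y)/(d_N/d_Y)² = 0.4444/(11.0)² = 0.003673.

0.00367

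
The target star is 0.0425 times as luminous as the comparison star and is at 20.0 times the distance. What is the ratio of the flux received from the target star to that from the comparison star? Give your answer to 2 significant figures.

F = L/(4πd²), so F_t/F_c = (L_t/L_c) / (d_t/d_c)²
= 0.0425 / (20.0)² = 0.0425 / 400.0 = 1.063×10^-4.

1.1×10^-4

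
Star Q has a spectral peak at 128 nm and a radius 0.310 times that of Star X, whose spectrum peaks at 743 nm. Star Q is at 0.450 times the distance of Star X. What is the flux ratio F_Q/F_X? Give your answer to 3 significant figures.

539

Wien's law: T_Q/T_X = λ_X/λ_Q = 743/128 = 5.805.
L_Q/L_X = (R_Q/R_X)²(T_Q/T_X)⁴ = (0.310)²(5.805)⁴ = 109.1.
F_Q/F_X = (L_Q/L_X)/(d_Q/d_X)² = 109.1/(0.450)² = 538.8.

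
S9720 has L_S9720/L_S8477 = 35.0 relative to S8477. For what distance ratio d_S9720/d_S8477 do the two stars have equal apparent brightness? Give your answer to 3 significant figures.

Equal flux requires L_S9720/d_S9720² = L_S8477/d_S8477², so d_S9720/d_S8477 = √(L_S9720/L_S8477)
= √(35.0) = 5.916.

5.92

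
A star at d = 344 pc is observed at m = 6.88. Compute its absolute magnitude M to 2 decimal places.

M = m − 5 log₁₀(d/10 pc) = 6.88 − 5 log₁₀(344/10)
  = 6.88 − 5 × 1.537 = 6.88 − 7.68 = -0.80.

-0.80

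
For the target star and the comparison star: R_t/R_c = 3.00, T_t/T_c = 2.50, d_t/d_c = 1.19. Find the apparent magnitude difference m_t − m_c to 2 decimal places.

-5.99

L_t/L_c = (3.00)²(2.50)⁴ = 351.6.
F_t/F_c = (L_t/L_c)/(d_t/d_c)² = 351.6/1.416 = 248.3.
m_t − m_c = −2.5 log₁₀(248.3) = -5.99.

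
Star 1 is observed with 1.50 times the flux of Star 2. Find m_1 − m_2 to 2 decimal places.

m_1 − m_2 = −2.5 log₁₀(F_1/F_2) = −2.5 log₁₀(1.50) = −2.5 × (0.176) = -0.440.

-0.44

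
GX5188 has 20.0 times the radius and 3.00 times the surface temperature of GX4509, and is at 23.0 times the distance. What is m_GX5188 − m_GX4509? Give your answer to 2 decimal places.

-4.47

L_GX5188/L_GX4509 = (20.0)²(3.00)⁴ = 3.240×10^4.
F_GX5188/F_GX4509 = (L_GX5188/L_GX4509)/(d_GX5188/d_GX4509)² = 3.240×10^4/529.0 = 61.25.
m_GX5188 − m_GX4509 = −2.5 log₁₀(61.25) = -4.47.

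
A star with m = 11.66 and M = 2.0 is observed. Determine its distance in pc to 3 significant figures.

m − M = 5 log₁₀(d/10 pc)
11.66 − (2.0) = 9.66 = 5 log₁₀(d/10)
d = 10 × 10^(9.66/5) = 10 × 10^1.932 = 855.1 pc.

855 pc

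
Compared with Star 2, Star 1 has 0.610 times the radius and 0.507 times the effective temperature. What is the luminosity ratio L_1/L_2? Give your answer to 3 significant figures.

From the Stefan–Boltzmann law, L ∝ R²T⁴, so
L_1/L_2 = (R_1/R_2)² (T_1/T_2)⁴ = (0.610)² × (0.507)⁴ = 0.3721 × 0.06607 = 0.02459.

0.0246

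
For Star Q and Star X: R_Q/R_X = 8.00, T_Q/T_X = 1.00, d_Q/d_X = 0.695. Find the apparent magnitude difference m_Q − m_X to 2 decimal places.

L_Q/L_X = (8.00)²(1.00)⁴ = 64.00.
F_Q/F_X = (L_Q/L_X)/(d_Q/d_X)² = 64.00/0.4830 = 132.5.
m_Q − m_X = −2.5 log₁₀(132.5) = -5.31.

-5.31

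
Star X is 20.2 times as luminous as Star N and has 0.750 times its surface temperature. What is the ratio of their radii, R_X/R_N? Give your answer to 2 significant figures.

L ∝ R²T⁴ gives R ∝ √L / T², so
R_X/R_N = √(20.2) / (0.750)² = 4.494 / 0.5625 = 7.990.

8.0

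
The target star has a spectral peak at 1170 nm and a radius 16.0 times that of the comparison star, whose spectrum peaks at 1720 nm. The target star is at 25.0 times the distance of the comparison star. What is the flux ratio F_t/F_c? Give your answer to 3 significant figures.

Wien's law: T_t/T_c = λ_c/λ_t = 1720/1170 = 1.470.
L_t/L_c = (R_t/R_c)²(T_t/T_c)⁴ = (16.0)²(1.470)⁴ = 1196.
F_t/F_c = (L_t/L_c)/(d_t/d_c)² = 1196/(25.0)² = 1.913.

1.91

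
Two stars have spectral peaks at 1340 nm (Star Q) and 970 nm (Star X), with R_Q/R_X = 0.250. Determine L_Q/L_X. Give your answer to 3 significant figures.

0.0172

Wien's law gives T ∝ 1/λ_max, so T_Q/T_X = λ_X/λ_Q = 970/1340 = 0.7239.
Then L ∝ R²T⁴ gives L_Q/L_X = (0.250)² × (0.7239)⁴ = 0.06250 × 0.2746 = 0.01716.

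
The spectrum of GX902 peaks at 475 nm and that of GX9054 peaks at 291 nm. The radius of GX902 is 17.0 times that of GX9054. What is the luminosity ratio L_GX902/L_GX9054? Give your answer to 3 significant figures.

Wien's law gives T ∝ 1/λ_max, so T_GX902/T_GX9054 = λ_GX9054/λ_GX902 = 291/475 = 0.6126.
Then L ∝ R²T⁴ gives L_GX902/L_GX9054 = (17.0)² × (0.6126)⁴ = 289.0 × 0.1409 = 40.71.

40.7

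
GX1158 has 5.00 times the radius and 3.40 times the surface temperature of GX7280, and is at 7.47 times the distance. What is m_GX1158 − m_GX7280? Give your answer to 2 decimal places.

-4.44

L_GX1158/L_GX7280 = (5.00)²(3.40)⁴ = 3341.
F_GX1158/F_GX7280 = (L_GX1158/L_GX7280)/(d_GX1158/d_GX7280)² = 3341/55.80 = 59.87.
m_GX1158 − m_GX7280 = −2.5 log₁₀(59.87) = -4.44.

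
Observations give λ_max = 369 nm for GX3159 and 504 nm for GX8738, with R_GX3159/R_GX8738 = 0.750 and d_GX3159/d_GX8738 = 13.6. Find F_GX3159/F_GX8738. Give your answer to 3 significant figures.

Wien's law: T_GX3159/T_GX8738 = λ_GX8738/λ_GX3159 = 504/369 = 1.366.
L_GX3159/L_GX8738 = (R_GX3159/R_GX8738)²(T_GX3159/T_GX8738)⁴ = (0.750)²(1.366)⁴ = 1.958.
F_GX3159/F_GX8738 = (L_GX3159/L_GX8738)/(d_GX3159/d_GX8738)² = 1.958/(13.6)² = 0.01058.

0.0106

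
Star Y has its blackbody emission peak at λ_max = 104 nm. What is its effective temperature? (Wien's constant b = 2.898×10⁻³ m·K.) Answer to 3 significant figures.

2.79×10^4 K

T = b/λ_max = 2.898×10⁻³ / (104×10⁻⁹) = 2.787×10^4 K.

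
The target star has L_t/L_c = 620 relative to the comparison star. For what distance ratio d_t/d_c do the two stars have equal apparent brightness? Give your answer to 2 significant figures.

25

Equal flux requires L_t/d_t² = L_c/d_c², so d_t/d_c = √(L_t/L_c)
= √(620) = 24.90.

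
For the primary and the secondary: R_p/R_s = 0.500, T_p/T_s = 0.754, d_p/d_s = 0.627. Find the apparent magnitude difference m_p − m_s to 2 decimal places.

1.72

L_p/L_s = (0.500)²(0.754)⁴ = 0.08080.
F_p/F_s = (L_p/L_s)/(d_p/d_s)² = 0.08080/0.3931 = 0.2055.
m_p − m_s = −2.5 log₁₀(0.2055) = 1.72.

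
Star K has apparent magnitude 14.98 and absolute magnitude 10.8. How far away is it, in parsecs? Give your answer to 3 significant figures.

m − M = 5 log₁₀(d/10 pc)
14.98 − (10.8) = 4.18 = 5 log₁₀(d/10)
d = 10 × 10^(4.18/5) = 10 × 10^0.836 = 68.55 pc.

68.5 pc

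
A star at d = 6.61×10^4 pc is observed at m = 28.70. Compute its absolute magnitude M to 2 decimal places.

M = m − 5 log₁₀(d/10 pc) = 28.70 − 5 log₁₀(6.61×10^4/10)
  = 28.70 − 5 × 3.820 = 28.70 − 19.10 = 9.60.

9.60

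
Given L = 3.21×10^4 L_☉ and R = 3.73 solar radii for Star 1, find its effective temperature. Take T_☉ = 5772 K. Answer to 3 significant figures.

T/T_☉ = (L/L_☉)^(1/4) / (R/R_☉)^(1/2)
T = 5772 × (3.21×10^4)^(1/4) / √(3.73) = 5772 × 13.39 / 1.931 = 4.000×10^4 K.

4.00×10^4 K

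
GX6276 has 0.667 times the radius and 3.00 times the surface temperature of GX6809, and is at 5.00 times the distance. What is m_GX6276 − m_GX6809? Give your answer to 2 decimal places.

-0.40

L_GX6276/L_GX6809 = (0.667)²(3.00)⁴ = 36.04.
F_GX6276/F_GX6809 = (L_GX6276/L_GX6809)/(d_GX6276/d_GX6809)² = 36.04/25.00 = 1.441.
m_GX6276 − m_GX6809 = −2.5 log₁₀(1.441) = -0.40.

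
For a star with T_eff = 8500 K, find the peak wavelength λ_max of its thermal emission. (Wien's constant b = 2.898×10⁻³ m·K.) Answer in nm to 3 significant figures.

λ_max = b/T = 2.898×10⁻³ / 8500 = 3.41×10^-7 m = 340.9 nm.

341 nm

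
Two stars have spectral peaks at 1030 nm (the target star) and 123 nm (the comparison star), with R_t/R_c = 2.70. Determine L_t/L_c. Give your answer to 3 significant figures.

0.00148

Wien's law gives T ∝ 1/λ_max, so T_t/T_c = λ_c/λ_t = 123/1030 = 0.1194.
Then L ∝ R²T⁴ gives L_t/L_c = (2.70)² × (0.1194)⁴ = 7.290 × 2.034×10^-4 = 0.001483.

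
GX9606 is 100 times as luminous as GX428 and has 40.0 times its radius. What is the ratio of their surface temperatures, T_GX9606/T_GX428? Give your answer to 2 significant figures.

0.50

L ∝ R²T⁴ gives T ∝ (L/R²)^(1/4), so
T_GX9606/T_GX428 = (100 / 40.0²)^(1/4) = (0.06250)^(1/4) = 0.5000.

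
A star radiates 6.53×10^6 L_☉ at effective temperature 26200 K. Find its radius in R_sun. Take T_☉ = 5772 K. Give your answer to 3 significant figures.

R/R_☉ = √(L/L_☉) / (T/T_☉)² = √(6.53×10^6) / (4.539)²
       = 2555 / 20.60 = 124.0.

124 R_sun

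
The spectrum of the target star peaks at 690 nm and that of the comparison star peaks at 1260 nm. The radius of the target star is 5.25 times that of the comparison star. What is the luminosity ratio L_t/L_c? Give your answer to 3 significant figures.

Wien's law gives T ∝ 1/λ_max, so T_t/T_c = λ_c/λ_t = 1260/690 = 1.826.
Then L ∝ R²T⁴ gives L_t/L_c = (5.25)² × (1.826)⁴ = 27.56 × 11.12 = 306.5.

306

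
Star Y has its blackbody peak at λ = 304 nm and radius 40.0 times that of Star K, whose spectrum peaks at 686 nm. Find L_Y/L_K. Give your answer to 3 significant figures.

Wien's law gives T ∝ 1/λ_max, so T_Y/T_K = λ_K/λ_Y = 686/304 = 2.257.
Then L ∝ R²T⁴ gives L_Y/L_K = (40.0)² × (2.257)⁴ = 1600 × 25.93 = 4.149×10^4.

4.15×10^4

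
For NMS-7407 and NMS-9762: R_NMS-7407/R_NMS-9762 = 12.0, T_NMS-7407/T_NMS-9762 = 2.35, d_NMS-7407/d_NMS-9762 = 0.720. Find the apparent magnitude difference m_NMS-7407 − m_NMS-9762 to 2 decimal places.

-9.82

L_NMS-7407/L_NMS-9762 = (12.0)²(2.35)⁴ = 4392.
F_NMS-7407/F_NMS-9762 = (L_NMS-7407/L_NMS-9762)/(d_NMS-7407/d_NMS-9762)² = 4392/0.5184 = 8472.
m_NMS-7407 − m_NMS-9762 = −2.5 log₁₀(8472) = -9.82.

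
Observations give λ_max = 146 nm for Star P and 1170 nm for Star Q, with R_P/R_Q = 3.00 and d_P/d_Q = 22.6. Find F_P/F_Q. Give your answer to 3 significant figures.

72.7

Wien's law: T_P/T_Q = λ_Q/λ_P = 1170/146 = 8.014.
L_P/L_Q = (R_P/R_Q)²(T_P/T_Q)⁴ = (3.00)²(8.014)⁴ = 3.712×10^4.
F_P/F_Q = (L_P/L_Q)/(d_P/d_Q)² = 3.712×10^4/(22.6)² = 72.67.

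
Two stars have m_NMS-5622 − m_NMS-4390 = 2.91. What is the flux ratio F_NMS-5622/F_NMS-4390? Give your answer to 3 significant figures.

F_NMS-5622/F_NMS-4390 = 10^(−(m_NMS-5622 − m_NMS-4390)/2.5) = 10^(-2.91/2.5) = 10^-1.164 = 0.06855.

0.0685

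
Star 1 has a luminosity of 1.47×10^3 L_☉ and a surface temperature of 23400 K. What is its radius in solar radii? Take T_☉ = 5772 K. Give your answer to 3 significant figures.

2.33 solar radii

R/R_☉ = √(L/L_☉) / (T/T_☉)² = √(1.47×10^3) / (4.054)²
       = 38.34 / 16.44 = 2.333.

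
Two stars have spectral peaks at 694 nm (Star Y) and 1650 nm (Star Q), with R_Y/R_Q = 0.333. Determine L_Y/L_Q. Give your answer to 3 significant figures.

3.54

Wien's law gives T ∝ 1/λ_max, so T_Y/T_Q = λ_Q/λ_Y = 1650/694 = 2.378.
Then L ∝ R²T⁴ gives L_Y/L_Q = (0.333)² × (2.378)⁴ = 0.1109 × 31.95 = 3.543.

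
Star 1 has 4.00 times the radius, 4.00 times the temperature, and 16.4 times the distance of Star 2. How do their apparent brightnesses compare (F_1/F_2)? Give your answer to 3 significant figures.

15.2

L_1/L_2 = (R_1/R_2)²(T_1/T_2)⁴ = (4.00)² × (4.00)⁴ = 4096.
F_1/F_2 = (L_1/L_2)/(d_1/d_2)² = 4096 / (16.4)² = 15.23.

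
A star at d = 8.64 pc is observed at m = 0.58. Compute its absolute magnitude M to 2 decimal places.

0.90

M = m − 5 log₁₀(d/10 pc) = 0.58 − 5 log₁₀(8.64/10)
  = 0.58 − 5 × -0.063 = 0.58 − -0.32 = 0.90.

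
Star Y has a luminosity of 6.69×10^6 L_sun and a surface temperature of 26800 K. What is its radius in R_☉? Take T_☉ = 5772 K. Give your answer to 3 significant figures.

120 R_☉

R/R_☉ = √(L/L_☉) / (T/T_☉)² = √(6.69×10^6) / (4.643)²
       = 2587 / 21.56 = 120.0.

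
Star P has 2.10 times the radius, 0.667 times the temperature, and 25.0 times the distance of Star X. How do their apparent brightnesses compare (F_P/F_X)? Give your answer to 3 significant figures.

L_P/L_X = (R_P/R_X)²(T_P/T_X)⁴ = (2.10)² × (0.667)⁴ = 0.8729.
F_P/F_X = (L_P/L_X)/(d_P/d_X)² = 0.8729 / (25.0)² = 0.001397.

0.00140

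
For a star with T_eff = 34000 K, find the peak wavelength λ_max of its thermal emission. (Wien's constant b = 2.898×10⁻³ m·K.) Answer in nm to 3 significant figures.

λ_max = b/T = 2.898×10⁻³ / 34000 = 8.52×10^-8 m = 85.24 nm.

85.2 nm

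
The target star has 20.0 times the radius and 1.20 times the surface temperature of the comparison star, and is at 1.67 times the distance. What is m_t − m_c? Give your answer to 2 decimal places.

-6.18

L_t/L_c = (20.0)²(1.20)⁴ = 829.4.
F_t/F_c = (L_t/L_c)/(d_t/d_c)² = 829.4/2.789 = 297.4.
m_t − m_c = −2.5 log₁₀(297.4) = -6.18.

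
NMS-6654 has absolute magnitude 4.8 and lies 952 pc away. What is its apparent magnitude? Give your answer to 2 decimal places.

14.69

m = M + 5 log₁₀(d/10 pc) = 4.8 + 5 log₁₀(952/10)
  = 4.8 + 5 × 1.979 = 4.8 + 9.89 = 14.69.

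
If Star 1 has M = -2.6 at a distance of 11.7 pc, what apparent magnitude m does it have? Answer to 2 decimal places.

-2.26

m = M + 5 log₁₀(d/10 pc) = -2.6 + 5 log₁₀(11.7/10)
  = -2.6 + 5 × 0.068 = -2.6 + 0.34 = -2.26.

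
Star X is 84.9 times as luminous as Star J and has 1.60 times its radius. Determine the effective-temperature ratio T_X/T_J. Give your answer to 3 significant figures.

L ∝ R²T⁴ gives T ∝ (L/R²)^(1/4), so
T_X/T_J = (84.9 / 1.60²)^(1/4) = (33.16)^(1/4) = 2.400.

2.40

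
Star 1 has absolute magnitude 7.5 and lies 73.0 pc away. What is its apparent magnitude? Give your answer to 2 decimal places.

11.82

m = M + 5 log₁₀(d/10 pc) = 7.5 + 5 log₁₀(73.0/10)
  = 7.5 + 5 × 0.863 = 7.5 + 4.32 = 11.82.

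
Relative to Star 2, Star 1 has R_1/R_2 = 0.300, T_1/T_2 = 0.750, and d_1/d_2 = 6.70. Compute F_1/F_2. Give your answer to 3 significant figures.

L_1/L_2 = (R_1/R_2)²(T_1/T_2)⁴ = (0.300)² × (0.750)⁴ = 0.02848.
F_1/F_2 = (L_1/L_2)/(d_1/d_2)² = 0.02848 / (6.70)² = 6.344×10^-4.

6.34×10^-4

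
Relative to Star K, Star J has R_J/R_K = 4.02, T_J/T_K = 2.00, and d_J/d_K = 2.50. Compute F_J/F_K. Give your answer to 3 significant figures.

L_J/L_K = (R_J/R_K)²(T_J/T_K)⁴ = (4.02)² × (2.00)⁴ = 258.6.
F_J/F_K = (L_J/L_K)/(d_J/d_K)² = 258.6 / (2.50)² = 41.37.

41.4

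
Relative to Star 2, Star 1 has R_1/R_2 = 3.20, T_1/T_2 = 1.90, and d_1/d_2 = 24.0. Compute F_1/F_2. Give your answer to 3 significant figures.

L_1/L_2 = (R_1/R_2)²(T_1/T_2)⁴ = (3.20)² × (1.90)⁴ = 133.4.
F_1/F_2 = (L_1/L_2)/(d_1/d_2)² = 133.4 / (24.0)² = 0.2317.

0.232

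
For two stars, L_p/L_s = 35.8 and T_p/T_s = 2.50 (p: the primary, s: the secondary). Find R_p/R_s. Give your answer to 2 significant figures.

0.96

L ∝ R²T⁴ gives R ∝ √L / T², so
R_p/R_s = √(35.8) / (2.50)² = 5.983 / 6.250 = 0.9573.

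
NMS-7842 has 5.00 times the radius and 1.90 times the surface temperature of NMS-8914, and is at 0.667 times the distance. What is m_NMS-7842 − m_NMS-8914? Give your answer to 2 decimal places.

-7.16

L_NMS-7842/L_NMS-8914 = (5.00)²(1.90)⁴ = 325.8.
F_NMS-7842/F_NMS-8914 = (L_NMS-7842/L_NMS-8914)/(d_NMS-7842/d_NMS-8914)² = 325.8/0.4449 = 732.3.
m_NMS-7842 − m_NMS-8914 = −2.5 log₁₀(732.3) = -7.16.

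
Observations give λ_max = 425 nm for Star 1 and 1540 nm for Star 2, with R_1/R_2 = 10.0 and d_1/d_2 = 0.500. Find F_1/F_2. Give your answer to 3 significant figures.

Wien's law: T_1/T_2 = λ_2/λ_1 = 1540/425 = 3.624.
L_1/L_2 = (R_1/R_2)²(T_1/T_2)⁴ = (10.0)²(3.624)⁴ = 1.724×10^4.
F_1/F_2 = (L_1/L_2)/(d_1/d_2)² = 1.724×10^4/(0.500)² = 6.896×10^4.

6.90×10^4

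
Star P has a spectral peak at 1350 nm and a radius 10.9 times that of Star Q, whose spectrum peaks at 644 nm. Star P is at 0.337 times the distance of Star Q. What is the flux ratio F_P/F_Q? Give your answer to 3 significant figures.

54.2

Wien's law: T_P/T_Q = λ_Q/λ_P = 644/1350 = 0.4770.
L_P/L_Q = (R_P/R_Q)²(T_P/T_Q)⁴ = (10.9)²(0.4770)⁴ = 6.153.
F_P/F_Q = (L_P/L_Q)/(d_P/d_Q)² = 6.153/(0.337)² = 54.18.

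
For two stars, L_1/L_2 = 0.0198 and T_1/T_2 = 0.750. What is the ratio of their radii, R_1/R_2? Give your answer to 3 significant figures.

0.250

L ∝ R²T⁴ gives R ∝ √L / T², so
R_1/R_2 = √(0.0198) / (0.750)² = 0.1407 / 0.5625 = 0.2502.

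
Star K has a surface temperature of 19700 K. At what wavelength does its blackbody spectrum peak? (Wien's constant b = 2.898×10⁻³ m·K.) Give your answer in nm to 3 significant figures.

λ_max = b/T = 2.898×10⁻³ / 19700 = 1.47×10^-7 m = 147.1 nm.

147 nm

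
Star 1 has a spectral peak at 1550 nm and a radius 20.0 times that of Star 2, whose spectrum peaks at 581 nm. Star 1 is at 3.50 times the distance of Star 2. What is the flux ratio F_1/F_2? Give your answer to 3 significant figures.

0.645

Wien's law: T_1/T_2 = λ_2/λ_1 = 581/1550 = 0.3748.
L_1/L_2 = (R_1/R_2)²(T_1/T_2)⁴ = (20.0)²(0.3748)⁴ = 7.897.
F_1/F_2 = (L_1/L_2)/(d_1/d_2)² = 7.897/(3.50)² = 0.6446.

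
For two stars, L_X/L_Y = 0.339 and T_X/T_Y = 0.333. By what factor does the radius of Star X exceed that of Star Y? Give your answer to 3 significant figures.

L ∝ R²T⁴ gives R ∝ √L / T², so
R_X/R_Y = √(0.339) / (0.333)² = 0.5822 / 0.1109 = 5.251.

5.25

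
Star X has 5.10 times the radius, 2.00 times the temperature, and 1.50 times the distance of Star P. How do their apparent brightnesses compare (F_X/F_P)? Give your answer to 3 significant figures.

185

L_X/L_P = (R_X/R_P)²(T_X/T_P)⁴ = (5.10)² × (2.00)⁴ = 416.2.
F_X/F_P = (L_X/L_P)/(d_X/d_P)² = 416.2 / (1.50)² = 185.0.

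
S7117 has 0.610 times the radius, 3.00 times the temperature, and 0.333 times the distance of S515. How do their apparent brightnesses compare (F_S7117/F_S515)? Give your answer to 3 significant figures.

272

L_S7117/L_S515 = (R_S7117/R_S515)²(T_S7117/T_S515)⁴ = (0.610)² × (3.00)⁴ = 30.14.
F_S7117/F_S515 = (L_S7117/L_S515)/(d_S7117/d_S515)² = 30.14 / (0.333)² = 271.8.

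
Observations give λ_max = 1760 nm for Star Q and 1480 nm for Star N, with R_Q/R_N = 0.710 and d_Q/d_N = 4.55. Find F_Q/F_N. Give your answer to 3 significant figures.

Wien's law: T_Q/T_N = λ_N/λ_Q = 1480/1760 = 0.8409.
L_Q/L_N = (R_Q/R_N)²(T_Q/T_N)⁴ = (0.710)²(0.8409)⁴ = 0.2521.
F_Q/F_N = (L_Q/L_N)/(d_Q/d_N)² = 0.2521/(4.55)² = 0.01218.

0.0122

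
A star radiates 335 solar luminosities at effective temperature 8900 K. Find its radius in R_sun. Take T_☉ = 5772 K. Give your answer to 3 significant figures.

R/R_☉ = √(L/L_☉) / (T/T_☉)² = √(335) / (1.542)²
       = 18.30 / 2.378 = 7.698.

7.70 R_sun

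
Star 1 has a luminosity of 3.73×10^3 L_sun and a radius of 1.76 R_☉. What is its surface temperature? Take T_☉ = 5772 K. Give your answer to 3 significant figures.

3.40×10^4 K

T/T_☉ = (L/L_☉)^(1/4) / (R/R_☉)^(1/2)
T = 5772 × (3.73×10^3)^(1/4) / √(1.76) = 5772 × 7.815 / 1.327 = 3.400×10^4 K.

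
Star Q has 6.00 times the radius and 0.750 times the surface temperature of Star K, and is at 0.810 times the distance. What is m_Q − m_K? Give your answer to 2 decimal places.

L_Q/L_K = (6.00)²(0.750)⁴ = 11.39.
F_Q/F_K = (L_Q/L_K)/(d_Q/d_K)² = 11.39/0.6561 = 17.36.
m_Q − m_K = −2.5 log₁₀(17.36) = -3.10.

-3.10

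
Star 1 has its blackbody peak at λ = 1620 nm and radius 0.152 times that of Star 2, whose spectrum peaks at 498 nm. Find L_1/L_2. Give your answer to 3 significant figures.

2.06×10^-4

Wien's law gives T ∝ 1/λ_max, so T_1/T_2 = λ_2/λ_1 = 498/1620 = 0.3074.
Then L ∝ R²T⁴ gives L_1/L_2 = (0.152)² × (0.3074)⁴ = 0.02310 × 0.008930 = 2.063×10^-4.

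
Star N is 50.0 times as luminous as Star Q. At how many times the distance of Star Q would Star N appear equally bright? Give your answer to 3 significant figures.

7.07

Equal flux requires L_N/d_N² = L_Q/d_Q², so d_N/d_Q = √(L_N/L_Q)
= √(50.0) = 7.071.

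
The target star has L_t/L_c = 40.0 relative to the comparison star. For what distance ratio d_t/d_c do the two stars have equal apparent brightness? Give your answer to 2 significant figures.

6.3

Equal flux requires L_t/d_t² = L_c/d_c², so d_t/d_c = √(L_t/L_c)
= √(40.0) = 6.325.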